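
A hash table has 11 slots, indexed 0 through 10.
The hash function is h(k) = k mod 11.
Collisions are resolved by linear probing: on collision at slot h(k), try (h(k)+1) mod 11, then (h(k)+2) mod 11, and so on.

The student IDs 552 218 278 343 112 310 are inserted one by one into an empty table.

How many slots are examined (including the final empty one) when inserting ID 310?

5

552: h=2 => slot 2
218: h=9 => slot 9
278: h=3 => slot 3
343: h=2, probe 2,3,4 => slot 4
112: h=2, probe 2,3,4,5 => slot 5
310: h=2, probe 2,3,4,5,6 => slot 6
Table: [∅, ∅, 552, 278, 343, 112, 310, ∅, ∅, 218, ∅]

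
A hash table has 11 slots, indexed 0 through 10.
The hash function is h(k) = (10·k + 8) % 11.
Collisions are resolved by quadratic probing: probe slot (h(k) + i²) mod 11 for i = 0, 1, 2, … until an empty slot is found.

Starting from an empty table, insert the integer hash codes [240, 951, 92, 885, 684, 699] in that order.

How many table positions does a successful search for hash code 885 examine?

3

240 hashes to 10; slot 10 is free -> place at 10.
951 hashes to 3; slot 3 is free -> place at 3.
92 hashes to 4; slot 4 is free -> place at 4.
885 hashes to 3; 3,4 taken -> place at 7.
684 hashes to 6; slot 6 is free -> place at 6.
699 hashes to 2; slot 2 is free -> place at 2.
Table: [., ., 699, 951, 92, ., 684, 885, ., ., 240]
Lookup 885: h=3, probe 3,4,7 → found at 7.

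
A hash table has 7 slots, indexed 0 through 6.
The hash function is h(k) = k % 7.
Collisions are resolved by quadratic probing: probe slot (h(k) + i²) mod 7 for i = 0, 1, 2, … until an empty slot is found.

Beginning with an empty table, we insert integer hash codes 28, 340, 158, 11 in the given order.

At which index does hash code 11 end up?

Insert 28: h=0, slot 0 empty => index 0.
Insert 340: h=4, slot 4 empty => index 4.
Insert 158: h=4, slot 4 occupied => index 5.
Insert 11: h=4, slots 4,5 occupied => index 1.
Table: [28, 11, -, -, 340, 158, -]

1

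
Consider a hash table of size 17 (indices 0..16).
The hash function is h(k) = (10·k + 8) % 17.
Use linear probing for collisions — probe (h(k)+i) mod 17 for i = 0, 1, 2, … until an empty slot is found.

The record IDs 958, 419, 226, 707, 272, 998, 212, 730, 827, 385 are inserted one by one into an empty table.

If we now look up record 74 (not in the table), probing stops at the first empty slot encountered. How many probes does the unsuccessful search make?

958: h=0 -> slot 0
419: h=16 -> slot 16
226: h=7 -> slot 7
707: h=6 -> slot 6
272: h=8 -> slot 8
998: h=9 -> slot 9
212: h=3 -> slot 3
730: h=15 -> slot 15
827: h=16, probe 16,0,1 -> slot 1
385: h=16, probe 16,0,1,2 -> slot 2
Table: [958, 827, 385, 212, _, _, 707, 226, 272, 998, _, _, _, _, _, 730, 419]
Lookup 74: h=0, probe 0,1,2,3,4 → slot 4 empty, not found.

5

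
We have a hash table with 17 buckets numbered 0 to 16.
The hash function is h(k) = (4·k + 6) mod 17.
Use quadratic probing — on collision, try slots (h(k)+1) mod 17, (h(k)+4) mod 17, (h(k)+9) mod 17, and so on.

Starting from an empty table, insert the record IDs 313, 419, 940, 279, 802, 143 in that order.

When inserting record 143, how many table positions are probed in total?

313 hashes to 0; slot 0 is free -> place at 0.
419 hashes to 16; slot 16 is free -> place at 16.
940 hashes to 9; slot 9 is free -> place at 9.
279 hashes to 0; 0 taken -> place at 1.
802 hashes to 1; 1 taken -> place at 2.
143 hashes to 0; 0,1 taken -> place at 4.
Table: [313, 279, 802, -, 143, -, -, -, -, 940, -, -, -, -, -, -, 419]

3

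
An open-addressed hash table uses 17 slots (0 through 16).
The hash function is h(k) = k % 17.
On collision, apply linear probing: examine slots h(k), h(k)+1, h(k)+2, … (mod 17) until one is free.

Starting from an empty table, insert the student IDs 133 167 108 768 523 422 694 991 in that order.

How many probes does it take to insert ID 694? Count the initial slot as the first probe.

133 hashes to 14; slot 14 is free → place at 14.
167 hashes to 14; 14 taken → place at 15.
108 hashes to 6; slot 6 is free → place at 6.
768 hashes to 3; slot 3 is free → place at 3.
523 hashes to 13; slot 13 is free → place at 13.
422 hashes to 14; 14,15 taken → place at 16.
694 hashes to 14; 14,15,16 taken → place at 0.
991 hashes to 5; slot 5 is free → place at 5.
Table: [694, -, -, 768, -, 991, 108, -, -, -, -, -, -, 523, 133, 167, 422]

4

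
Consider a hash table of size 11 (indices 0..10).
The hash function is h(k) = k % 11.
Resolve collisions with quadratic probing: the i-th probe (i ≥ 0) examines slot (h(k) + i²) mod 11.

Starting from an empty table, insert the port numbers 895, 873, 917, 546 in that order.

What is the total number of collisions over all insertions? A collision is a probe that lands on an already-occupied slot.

895 hashes to 4; slot 4 is free -> place at 4.
873 hashes to 4; 4 taken -> place at 5.
917 hashes to 4; 4,5 taken -> place at 8.
546 hashes to 7; slot 7 is free -> place at 7.
Table: [_, _, _, _, 895, 873, _, 546, 917, _, _]

3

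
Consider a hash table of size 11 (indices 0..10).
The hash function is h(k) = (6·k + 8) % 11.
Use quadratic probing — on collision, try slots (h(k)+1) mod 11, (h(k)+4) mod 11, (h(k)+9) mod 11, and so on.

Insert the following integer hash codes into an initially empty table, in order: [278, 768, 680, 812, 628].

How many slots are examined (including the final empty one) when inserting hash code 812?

278 hashes to 4; slot 4 is free -> place at 4.
768 hashes to 7; slot 7 is free -> place at 7.
680 hashes to 7; 7 taken -> place at 8.
812 hashes to 7; 7,8 taken -> place at 0.
628 hashes to 3; slot 3 is free -> place at 3.
Table: [812, ., ., 628, 278, ., ., 768, 680, ., .]

3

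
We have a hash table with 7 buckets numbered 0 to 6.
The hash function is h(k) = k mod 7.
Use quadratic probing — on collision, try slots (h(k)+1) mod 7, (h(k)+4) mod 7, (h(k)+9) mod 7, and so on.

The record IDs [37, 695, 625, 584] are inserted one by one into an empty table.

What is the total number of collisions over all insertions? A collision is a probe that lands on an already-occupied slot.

4

Insert 37: h=2, slot 2 empty → index 2.
Insert 695: h=2, slot 2 occupied → index 3.
Insert 625: h=2, slots 2,3 occupied → index 6.
Insert 584: h=3, slot 3 occupied → index 4.
Table: [., ., 37, 695, 584, ., 625]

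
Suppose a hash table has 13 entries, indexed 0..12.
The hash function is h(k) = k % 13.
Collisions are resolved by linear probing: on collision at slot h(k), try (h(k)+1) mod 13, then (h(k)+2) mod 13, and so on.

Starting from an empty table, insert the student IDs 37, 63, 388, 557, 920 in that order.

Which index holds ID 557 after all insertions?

37 hashes to 11; slot 11 is free -> place at 11.
63 hashes to 11; 11 taken -> place at 12.
388 hashes to 11; 11,12 taken -> place at 0.
557 hashes to 11; 11,12,0 taken -> place at 1.
920 hashes to 10; slot 10 is free -> place at 10.
Table: [388, 557, ∅, ∅, ∅, ∅, ∅, ∅, ∅, ∅, 920, 37, 63]

1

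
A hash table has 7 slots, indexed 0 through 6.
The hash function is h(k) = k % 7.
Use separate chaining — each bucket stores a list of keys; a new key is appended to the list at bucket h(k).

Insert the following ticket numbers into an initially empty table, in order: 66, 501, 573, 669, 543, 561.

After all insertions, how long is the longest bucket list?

66 -> bucket 3
501 -> bucket 4
573 -> bucket 6
669 -> bucket 4 (collision)
543 -> bucket 4 (collision)
561 -> bucket 1
Final buckets:
0: —
1: 561
2: —
3: 66
4: 501 -> 669 -> 543
5: —
6: 573

3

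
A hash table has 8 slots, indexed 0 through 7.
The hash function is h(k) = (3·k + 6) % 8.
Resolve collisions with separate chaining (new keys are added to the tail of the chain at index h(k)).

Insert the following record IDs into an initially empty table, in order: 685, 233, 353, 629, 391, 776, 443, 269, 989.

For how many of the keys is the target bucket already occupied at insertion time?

4

Insert 685: h=5, bucket 5 empty -> new chain.
Insert 233: h=1, bucket 1 empty -> new chain.
Insert 353: h=1, bucket 1 nonempty -> append to chain.
Insert 629: h=5, bucket 5 nonempty -> append to chain.
Insert 391: h=3, bucket 3 empty -> new chain.
Insert 776: h=6, bucket 6 empty -> new chain.
Insert 443: h=7, bucket 7 empty -> new chain.
Insert 269: h=5, bucket 5 nonempty -> append to chain.
Insert 989: h=5, bucket 5 nonempty -> append to chain.
Final buckets:
0: .
1: 233 -> 353
2: .
3: 391
4: .
5: 685 -> 629 -> 269 -> 989
6: 776
7: 443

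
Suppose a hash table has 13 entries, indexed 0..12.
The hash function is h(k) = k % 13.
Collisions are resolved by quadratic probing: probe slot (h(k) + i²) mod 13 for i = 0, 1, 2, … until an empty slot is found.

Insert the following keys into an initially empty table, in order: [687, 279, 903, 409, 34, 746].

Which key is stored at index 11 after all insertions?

687

687 hashes to 11; slot 11 is free -> place at 11.
279 hashes to 6; slot 6 is free -> place at 6.
903 hashes to 6; 6 taken -> place at 7.
409 hashes to 6; 6,7 taken -> place at 10.
34 hashes to 8; slot 8 is free -> place at 8.
746 hashes to 5; slot 5 is free -> place at 5.
Table: [-, -, -, -, -, 746, 279, 903, 34, -, 409, 687, -]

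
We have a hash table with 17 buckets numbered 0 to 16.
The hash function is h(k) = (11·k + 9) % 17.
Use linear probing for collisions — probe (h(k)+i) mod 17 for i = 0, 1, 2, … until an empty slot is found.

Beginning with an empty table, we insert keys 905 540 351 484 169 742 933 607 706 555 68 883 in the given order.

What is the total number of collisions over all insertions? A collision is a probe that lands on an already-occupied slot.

7

Insert 905: h=2, slot 2 empty → index 2.
Insert 540: h=16, slot 16 empty → index 16.
Insert 351: h=11, slot 11 empty → index 11.
Insert 484: h=12, slot 12 empty → index 12.
Insert 169: h=15, slot 15 empty → index 15.
Insert 742: h=11, slots 11,12 occupied → index 13.
Insert 933: h=4, slot 4 empty → index 4.
Insert 607: h=5, slot 5 empty → index 5.
Insert 706: h=6, slot 6 empty → index 6.
Insert 555: h=11, slots 11,12,13 occupied → index 14.
Insert 68: h=9, slot 9 empty → index 9.
Insert 883: h=15, slots 15,16 occupied → index 0.
Table: [883, —, 905, —, 933, 607, 706, —, —, 68, —, 351, 484, 742, 555, 169, 540]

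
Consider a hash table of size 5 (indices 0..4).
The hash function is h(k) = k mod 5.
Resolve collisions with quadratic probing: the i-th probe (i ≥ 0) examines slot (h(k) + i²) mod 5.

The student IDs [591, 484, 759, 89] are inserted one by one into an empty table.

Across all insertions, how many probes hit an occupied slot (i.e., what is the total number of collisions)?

3

591: h=1 => slot 1
484: h=4 => slot 4
759: h=4, probe 4,0 => slot 0
89: h=4, probe 4,0,3 => slot 3
Table: [759, 591, _, 89, 484]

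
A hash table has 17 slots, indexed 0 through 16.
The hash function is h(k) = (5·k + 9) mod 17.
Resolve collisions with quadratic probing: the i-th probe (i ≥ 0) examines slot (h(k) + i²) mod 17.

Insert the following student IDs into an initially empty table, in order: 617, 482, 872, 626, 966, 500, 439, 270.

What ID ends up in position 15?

Insert 617: h=0, slot 0 empty → index 0.
Insert 482: h=5, slot 5 empty → index 5.
Insert 872: h=0, slot 0 occupied → index 1.
Insert 626: h=11, slot 11 empty → index 11.
Insert 966: h=11, slot 11 occupied → index 12.
Insert 500: h=10, slot 10 empty → index 10.
Insert 439: h=11, slots 11,12 occupied → index 15.
Insert 270: h=16, slot 16 empty → index 16.
Table: [617, 872, _, _, _, 482, _, _, _, _, 500, 626, 966, _, _, 439, 270]

439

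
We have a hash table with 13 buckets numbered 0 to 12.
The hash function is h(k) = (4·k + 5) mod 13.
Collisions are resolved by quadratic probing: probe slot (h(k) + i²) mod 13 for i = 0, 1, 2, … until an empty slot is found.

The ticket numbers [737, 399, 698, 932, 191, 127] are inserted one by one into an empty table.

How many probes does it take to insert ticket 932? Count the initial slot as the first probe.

4

737 hashes to 2; slot 2 is free => place at 2.
399 hashes to 2; 2 taken => place at 3.
698 hashes to 2; 2,3 taken => place at 6.
932 hashes to 2; 2,3,6 taken => place at 11.
191 hashes to 2; 2,3,6,11 taken => place at 5.
127 hashes to 6; 6 taken => place at 7.
Table: [_, _, 737, 399, _, 191, 698, 127, _, _, _, 932, _]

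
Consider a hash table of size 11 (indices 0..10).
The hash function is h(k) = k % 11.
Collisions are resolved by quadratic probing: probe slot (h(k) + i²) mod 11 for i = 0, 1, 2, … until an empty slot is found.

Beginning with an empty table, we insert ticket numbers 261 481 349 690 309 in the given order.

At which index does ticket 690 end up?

261 hashes to 8; slot 8 is free => place at 8.
481 hashes to 8; 8 taken => place at 9.
349 hashes to 8; 8,9 taken => place at 1.
690 hashes to 8; 8,9,1 taken => place at 6.
309 hashes to 1; 1 taken => place at 2.
Table: [_, 349, 309, _, _, _, 690, _, 261, 481, _]

6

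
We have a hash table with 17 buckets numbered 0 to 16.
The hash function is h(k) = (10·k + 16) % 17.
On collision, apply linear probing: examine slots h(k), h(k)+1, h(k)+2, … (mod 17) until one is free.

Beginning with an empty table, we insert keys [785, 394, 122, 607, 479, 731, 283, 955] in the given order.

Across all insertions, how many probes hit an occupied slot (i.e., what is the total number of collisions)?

12

785: h=12 → slot 12
394: h=12, probe 12,13 → slot 13
122: h=12, probe 12,13,14 → slot 14
607: h=0 → slot 0
479: h=12, probe 12,13,14,15 → slot 15
731: h=16 → slot 16
283: h=7 → slot 7
955: h=12, probe 12,13,14,15,16,0,1 → slot 1
Table: [607, 955, -, -, -, -, -, 283, -, -, -, -, 785, 394, 122, 479, 731]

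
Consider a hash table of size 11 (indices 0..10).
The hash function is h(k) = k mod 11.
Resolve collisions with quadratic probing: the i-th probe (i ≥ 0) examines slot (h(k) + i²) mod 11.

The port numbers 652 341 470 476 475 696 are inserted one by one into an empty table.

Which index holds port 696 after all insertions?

Insert 652: h=3, slot 3 empty => index 3.
Insert 341: h=0, slot 0 empty => index 0.
Insert 470: h=8, slot 8 empty => index 8.
Insert 476: h=3, slot 3 occupied => index 4.
Insert 475: h=2, slot 2 empty => index 2.
Insert 696: h=3, slots 3,4 occupied => index 7.
Table: [341, ∅, 475, 652, 476, ∅, ∅, 696, 470, ∅, ∅]

7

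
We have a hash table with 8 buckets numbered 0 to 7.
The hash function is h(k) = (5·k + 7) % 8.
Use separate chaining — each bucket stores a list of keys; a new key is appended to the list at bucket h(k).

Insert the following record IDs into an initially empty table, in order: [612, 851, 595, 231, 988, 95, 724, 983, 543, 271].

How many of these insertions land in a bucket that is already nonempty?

Insert 612: h=3, bucket 3 empty → new chain.
Insert 851: h=6, bucket 6 empty → new chain.
Insert 595: h=6, bucket 6 nonempty → append to chain.
Insert 231: h=2, bucket 2 empty → new chain.
Insert 988: h=3, bucket 3 nonempty → append to chain.
Insert 95: h=2, bucket 2 nonempty → append to chain.
Insert 724: h=3, bucket 3 nonempty → append to chain.
Insert 983: h=2, bucket 2 nonempty → append to chain.
Insert 543: h=2, bucket 2 nonempty → append to chain.
Insert 271: h=2, bucket 2 nonempty → append to chain.
Final buckets:
0: —
1: —
2: 231 -> 95 -> 983 -> 543 -> 271
3: 612 -> 988 -> 724
4: —
5: —
6: 851 -> 595
7: —

7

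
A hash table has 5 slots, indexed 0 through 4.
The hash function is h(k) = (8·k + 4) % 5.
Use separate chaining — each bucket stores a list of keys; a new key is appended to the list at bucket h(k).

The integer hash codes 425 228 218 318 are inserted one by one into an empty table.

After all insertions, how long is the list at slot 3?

3

Insert 425: h=4, bucket 4 empty -> new chain.
Insert 228: h=3, bucket 3 empty -> new chain.
Insert 218: h=3, bucket 3 nonempty -> append to chain.
Insert 318: h=3, bucket 3 nonempty -> append to chain.
Final buckets:
0: _
1: _
2: _
3: 228 -> 218 -> 318
4: 425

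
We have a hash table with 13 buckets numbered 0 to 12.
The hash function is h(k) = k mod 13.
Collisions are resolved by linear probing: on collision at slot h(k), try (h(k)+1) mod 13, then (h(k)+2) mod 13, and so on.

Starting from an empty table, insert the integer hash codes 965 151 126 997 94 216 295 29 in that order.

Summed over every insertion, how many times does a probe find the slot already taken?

10

965 hashes to 3; slot 3 is free → place at 3.
151 hashes to 8; slot 8 is free → place at 8.
126 hashes to 9; slot 9 is free → place at 9.
997 hashes to 9; 9 taken → place at 10.
94 hashes to 3; 3 taken → place at 4.
216 hashes to 8; 8,9,10 taken → place at 11.
295 hashes to 9; 9,10,11 taken → place at 12.
29 hashes to 3; 3,4 taken → place at 5.
Table: [., ., ., 965, 94, 29, ., ., 151, 126, 997, 216, 295]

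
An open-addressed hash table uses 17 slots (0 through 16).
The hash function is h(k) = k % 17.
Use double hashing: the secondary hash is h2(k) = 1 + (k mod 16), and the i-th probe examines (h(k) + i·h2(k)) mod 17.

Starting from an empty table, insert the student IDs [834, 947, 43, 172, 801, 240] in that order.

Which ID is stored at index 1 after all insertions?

834

834: h=1 => slot 1
947: h=12 => slot 12
43: h=9 => slot 9
172: h=2 => slot 2
801: h=2, h2=2, probe 2,4 => slot 4
240: h=2, h2=1, probe 2,3 => slot 3
Table: [∅, 834, 172, 240, 801, ∅, ∅, ∅, ∅, 43, ∅, ∅, 947, ∅, ∅, ∅, ∅]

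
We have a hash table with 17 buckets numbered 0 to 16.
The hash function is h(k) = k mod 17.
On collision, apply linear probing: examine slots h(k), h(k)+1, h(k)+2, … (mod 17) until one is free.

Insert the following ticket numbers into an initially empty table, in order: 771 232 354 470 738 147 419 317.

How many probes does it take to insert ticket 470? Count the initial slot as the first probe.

2

771 hashes to 6; slot 6 is free -> place at 6.
232 hashes to 11; slot 11 is free -> place at 11.
354 hashes to 14; slot 14 is free -> place at 14.
470 hashes to 11; 11 taken -> place at 12.
738 hashes to 7; slot 7 is free -> place at 7.
147 hashes to 11; 11,12 taken -> place at 13.
419 hashes to 11; 11,12,13,14 taken -> place at 15.
317 hashes to 11; 11,12,13,14,15 taken -> place at 16.
Table: [—, —, —, —, —, —, 771, 738, —, —, —, 232, 470, 147, 354, 419, 317]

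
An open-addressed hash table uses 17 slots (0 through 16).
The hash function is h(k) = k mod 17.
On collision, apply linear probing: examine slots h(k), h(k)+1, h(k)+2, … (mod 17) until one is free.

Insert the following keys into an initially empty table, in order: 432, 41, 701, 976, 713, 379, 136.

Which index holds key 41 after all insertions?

432 hashes to 7; slot 7 is free -> place at 7.
41 hashes to 7; 7 taken -> place at 8.
701 hashes to 4; slot 4 is free -> place at 4.
976 hashes to 7; 7,8 taken -> place at 9.
713 hashes to 16; slot 16 is free -> place at 16.
379 hashes to 5; slot 5 is free -> place at 5.
136 hashes to 0; slot 0 is free -> place at 0.
Table: [136, -, -, -, 701, 379, -, 432, 41, 976, -, -, -, -, -, -, 713]

8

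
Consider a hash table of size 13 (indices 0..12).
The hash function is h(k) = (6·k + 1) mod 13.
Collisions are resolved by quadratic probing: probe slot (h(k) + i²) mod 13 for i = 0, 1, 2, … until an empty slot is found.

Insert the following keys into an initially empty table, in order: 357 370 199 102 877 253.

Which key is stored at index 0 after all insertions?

199

Insert 357: h=11, slot 11 empty => index 11.
Insert 370: h=11, slot 11 occupied => index 12.
Insert 199: h=12, slot 12 occupied => index 0.
Insert 102: h=2, slot 2 empty => index 2.
Insert 877: h=11, slots 11,12,2 occupied => index 7.
Insert 253: h=11, slots 11,12,2,7 occupied => index 1.
Table: [199, 253, 102, —, —, —, —, 877, —, —, —, 357, 370]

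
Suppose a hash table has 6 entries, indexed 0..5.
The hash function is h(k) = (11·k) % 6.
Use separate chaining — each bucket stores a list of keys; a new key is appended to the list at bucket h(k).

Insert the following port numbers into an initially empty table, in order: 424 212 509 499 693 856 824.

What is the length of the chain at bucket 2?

2

424 → bucket 2
212 → bucket 4
509 → bucket 1
499 → bucket 5
693 → bucket 3
856 → bucket 2 (collision)
824 → bucket 4 (collision)
Final buckets:
0: —
1: 509
2: 424 -> 856
3: 693
4: 212 -> 824
5: 499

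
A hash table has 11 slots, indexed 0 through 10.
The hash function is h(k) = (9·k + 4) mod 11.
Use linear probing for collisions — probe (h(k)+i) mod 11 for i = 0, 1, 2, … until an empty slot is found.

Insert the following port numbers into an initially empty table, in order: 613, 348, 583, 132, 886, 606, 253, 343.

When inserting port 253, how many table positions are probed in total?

613: h=10 → slot 10
348: h=1 → slot 1
583: h=4 → slot 4
132: h=4, probe 4,5 → slot 5
886: h=3 → slot 3
606: h=2 → slot 2
253: h=4, probe 4,5,6 → slot 6
343: h=0 → slot 0
Table: [343, 348, 606, 886, 583, 132, 253, ∅, ∅, ∅, 613]

3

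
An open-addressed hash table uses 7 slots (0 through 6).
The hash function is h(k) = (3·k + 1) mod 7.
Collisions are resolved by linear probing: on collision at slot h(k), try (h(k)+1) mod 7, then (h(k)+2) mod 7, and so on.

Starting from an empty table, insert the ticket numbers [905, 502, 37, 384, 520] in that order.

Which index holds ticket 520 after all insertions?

3

905: h=0 → slot 0
502: h=2 → slot 2
37: h=0, probe 0,1 → slot 1
384: h=5 → slot 5
520: h=0, probe 0,1,2,3 → slot 3
Table: [905, 37, 502, 520, _, 384, _]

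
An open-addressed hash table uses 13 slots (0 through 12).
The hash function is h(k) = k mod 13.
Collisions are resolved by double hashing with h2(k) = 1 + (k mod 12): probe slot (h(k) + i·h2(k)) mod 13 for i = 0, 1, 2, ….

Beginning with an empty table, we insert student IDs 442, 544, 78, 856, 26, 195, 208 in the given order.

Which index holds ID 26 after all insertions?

6

442: h=0 → slot 0
544: h=11 → slot 11
78: h=0, h2=7, probe 0,7 → slot 7
856: h=11, h2=5, probe 11,3 → slot 3
26: h=0, h2=3, probe 0,3,6 → slot 6
195: h=0, h2=4, probe 0,4 → slot 4
208: h=0, h2=5, probe 0,5 → slot 5
Table: [442, ∅, ∅, 856, 195, 208, 26, 78, ∅, ∅, ∅, 544, ∅]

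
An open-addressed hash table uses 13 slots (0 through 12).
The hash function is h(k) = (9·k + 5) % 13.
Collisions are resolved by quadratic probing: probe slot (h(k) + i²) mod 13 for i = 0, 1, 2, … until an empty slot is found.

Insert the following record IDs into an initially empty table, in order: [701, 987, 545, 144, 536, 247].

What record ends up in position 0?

Insert 701: h=9, slot 9 empty -> index 9.
Insert 987: h=9, slot 9 occupied -> index 10.
Insert 545: h=9, slots 9,10 occupied -> index 0.
Insert 144: h=1, slot 1 empty -> index 1.
Insert 536: h=6, slot 6 empty -> index 6.
Insert 247: h=5, slot 5 empty -> index 5.
Table: [545, 144, -, -, -, 247, 536, -, -, 701, 987, -, -]

545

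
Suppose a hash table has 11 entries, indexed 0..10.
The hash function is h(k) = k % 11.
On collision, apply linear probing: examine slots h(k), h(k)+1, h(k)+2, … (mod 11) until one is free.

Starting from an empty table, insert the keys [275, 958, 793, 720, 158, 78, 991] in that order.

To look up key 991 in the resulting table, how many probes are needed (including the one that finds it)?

6

275 hashes to 0; slot 0 is free => place at 0.
958 hashes to 1; slot 1 is free => place at 1.
793 hashes to 1; 1 taken => place at 2.
720 hashes to 5; slot 5 is free => place at 5.
158 hashes to 4; slot 4 is free => place at 4.
78 hashes to 1; 1,2 taken => place at 3.
991 hashes to 1; 1,2,3,4,5 taken => place at 6.
Table: [275, 958, 793, 78, 158, 720, 991, ∅, ∅, ∅, ∅]
Lookup 991: h=1, probe 1,2,3,4,5,6 → found at 6.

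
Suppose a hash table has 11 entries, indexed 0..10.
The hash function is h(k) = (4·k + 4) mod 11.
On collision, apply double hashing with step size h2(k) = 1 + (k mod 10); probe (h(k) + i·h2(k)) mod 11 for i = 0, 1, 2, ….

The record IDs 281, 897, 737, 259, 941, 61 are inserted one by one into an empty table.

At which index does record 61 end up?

10

Insert 281: h=6, slot 6 empty -> index 6.
Insert 897: h=6, h2=8, slot 6 occupied -> index 3.
Insert 737: h=4, slot 4 empty -> index 4.
Insert 259: h=6, h2=10, slot 6 occupied -> index 5.
Insert 941: h=6, h2=2, slot 6 occupied -> index 8.
Insert 61: h=6, h2=2, slots 6,8 occupied -> index 10.
Table: [∅, ∅, ∅, 897, 737, 259, 281, ∅, 941, ∅, 61]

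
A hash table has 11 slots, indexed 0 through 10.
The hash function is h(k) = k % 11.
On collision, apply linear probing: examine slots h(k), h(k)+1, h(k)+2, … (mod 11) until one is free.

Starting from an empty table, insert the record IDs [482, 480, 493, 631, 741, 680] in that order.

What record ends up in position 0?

482 hashes to 9; slot 9 is free → place at 9.
480 hashes to 7; slot 7 is free → place at 7.
493 hashes to 9; 9 taken → place at 10.
631 hashes to 4; slot 4 is free → place at 4.
741 hashes to 4; 4 taken → place at 5.
680 hashes to 9; 9,10 taken → place at 0.
Table: [680, —, —, —, 631, 741, —, 480, —, 482, 493]

680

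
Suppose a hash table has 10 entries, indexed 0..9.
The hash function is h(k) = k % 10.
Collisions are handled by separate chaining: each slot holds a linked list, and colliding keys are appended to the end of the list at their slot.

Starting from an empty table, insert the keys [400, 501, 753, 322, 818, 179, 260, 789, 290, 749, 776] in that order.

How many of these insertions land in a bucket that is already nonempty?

Insert 400: h=0, bucket 0 empty → new chain.
Insert 501: h=1, bucket 1 empty → new chain.
Insert 753: h=3, bucket 3 empty → new chain.
Insert 322: h=2, bucket 2 empty → new chain.
Insert 818: h=8, bucket 8 empty → new chain.
Insert 179: h=9, bucket 9 empty → new chain.
Insert 260: h=0, bucket 0 nonempty → append to chain.
Insert 789: h=9, bucket 9 nonempty → append to chain.
Insert 290: h=0, bucket 0 nonempty → append to chain.
Insert 749: h=9, bucket 9 nonempty → append to chain.
Insert 776: h=6, bucket 6 empty → new chain.
Final buckets:
0: 400 -> 260 -> 290
1: 501
2: 322
3: 753
4: —
5: —
6: 776
7: —
8: 818
9: 179 -> 789 -> 749

4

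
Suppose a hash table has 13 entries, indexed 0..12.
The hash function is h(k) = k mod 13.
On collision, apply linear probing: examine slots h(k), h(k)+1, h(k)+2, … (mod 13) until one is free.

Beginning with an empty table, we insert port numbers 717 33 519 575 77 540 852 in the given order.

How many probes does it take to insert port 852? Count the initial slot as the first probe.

717: h=2 → slot 2
33: h=7 → slot 7
519: h=12 → slot 12
575: h=3 → slot 3
77: h=12, probe 12,0 → slot 0
540: h=7, probe 7,8 → slot 8
852: h=7, probe 7,8,9 → slot 9
Table: [77, ., 717, 575, ., ., ., 33, 540, 852, ., ., 519]

3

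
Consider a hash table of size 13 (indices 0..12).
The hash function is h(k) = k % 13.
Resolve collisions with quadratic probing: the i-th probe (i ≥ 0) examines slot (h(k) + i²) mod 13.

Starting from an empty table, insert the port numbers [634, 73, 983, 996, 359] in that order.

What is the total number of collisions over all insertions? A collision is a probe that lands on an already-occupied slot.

634 hashes to 10; slot 10 is free → place at 10.
73 hashes to 8; slot 8 is free → place at 8.
983 hashes to 8; 8 taken → place at 9.
996 hashes to 8; 8,9 taken → place at 12.
359 hashes to 8; 8,9,12 taken → place at 4.
Table: [—, —, —, —, 359, —, —, —, 73, 983, 634, —, 996]

6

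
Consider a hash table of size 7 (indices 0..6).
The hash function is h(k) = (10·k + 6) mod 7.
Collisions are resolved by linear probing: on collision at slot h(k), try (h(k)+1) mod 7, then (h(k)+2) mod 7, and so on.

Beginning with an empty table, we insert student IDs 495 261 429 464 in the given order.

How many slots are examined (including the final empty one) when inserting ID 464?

4

495 hashes to 0; slot 0 is free => place at 0.
261 hashes to 5; slot 5 is free => place at 5.
429 hashes to 5; 5 taken => place at 6.
464 hashes to 5; 5,6,0 taken => place at 1.
Table: [495, 464, ., ., ., 261, 429]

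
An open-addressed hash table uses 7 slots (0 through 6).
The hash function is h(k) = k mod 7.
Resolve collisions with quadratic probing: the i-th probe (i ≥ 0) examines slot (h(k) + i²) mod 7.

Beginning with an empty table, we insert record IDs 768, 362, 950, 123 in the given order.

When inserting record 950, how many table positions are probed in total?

3

768 hashes to 5; slot 5 is free => place at 5.
362 hashes to 5; 5 taken => place at 6.
950 hashes to 5; 5,6 taken => place at 2.
123 hashes to 4; slot 4 is free => place at 4.
Table: [—, —, 950, —, 123, 768, 362]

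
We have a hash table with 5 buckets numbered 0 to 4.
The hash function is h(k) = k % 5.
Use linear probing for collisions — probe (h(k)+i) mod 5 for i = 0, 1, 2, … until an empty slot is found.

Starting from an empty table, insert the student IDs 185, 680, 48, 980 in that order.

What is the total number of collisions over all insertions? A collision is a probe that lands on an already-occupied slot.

185 hashes to 0; slot 0 is free -> place at 0.
680 hashes to 0; 0 taken -> place at 1.
48 hashes to 3; slot 3 is free -> place at 3.
980 hashes to 0; 0,1 taken -> place at 2.
Table: [185, 680, 980, 48, -]

3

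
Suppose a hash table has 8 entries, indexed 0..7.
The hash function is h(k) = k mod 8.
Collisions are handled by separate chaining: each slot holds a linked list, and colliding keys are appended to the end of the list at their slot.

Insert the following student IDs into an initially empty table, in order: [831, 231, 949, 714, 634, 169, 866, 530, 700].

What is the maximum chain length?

Insert 831: h=7, bucket 7 empty -> new chain.
Insert 231: h=7, bucket 7 nonempty -> append to chain.
Insert 949: h=5, bucket 5 empty -> new chain.
Insert 714: h=2, bucket 2 empty -> new chain.
Insert 634: h=2, bucket 2 nonempty -> append to chain.
Insert 169: h=1, bucket 1 empty -> new chain.
Insert 866: h=2, bucket 2 nonempty -> append to chain.
Insert 530: h=2, bucket 2 nonempty -> append to chain.
Insert 700: h=4, bucket 4 empty -> new chain.
Final buckets:
0: ∅
1: 169
2: 714 -> 634 -> 866 -> 530
3: ∅
4: 700
5: 949
6: ∅
7: 831 -> 231

4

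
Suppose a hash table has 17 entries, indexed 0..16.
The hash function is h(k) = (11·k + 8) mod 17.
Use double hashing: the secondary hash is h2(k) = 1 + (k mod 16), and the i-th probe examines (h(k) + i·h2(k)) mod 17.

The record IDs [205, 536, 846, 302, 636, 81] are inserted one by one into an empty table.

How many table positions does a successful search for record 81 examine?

Insert 205: h=2, slot 2 empty => index 2.
Insert 536: h=5, slot 5 empty => index 5.
Insert 846: h=15, slot 15 empty => index 15.
Insert 302: h=15, h2=15, slot 15 occupied => index 13.
Insert 636: h=0, slot 0 empty => index 0.
Insert 81: h=15, h2=2, slots 15,0,2 occupied => index 4.
Table: [636, -, 205, -, 81, 536, -, -, -, -, -, -, -, 302, -, 846, -]
Lookup 81: h=15, h2=2, probe 15,0,2,4 → found at 4.

4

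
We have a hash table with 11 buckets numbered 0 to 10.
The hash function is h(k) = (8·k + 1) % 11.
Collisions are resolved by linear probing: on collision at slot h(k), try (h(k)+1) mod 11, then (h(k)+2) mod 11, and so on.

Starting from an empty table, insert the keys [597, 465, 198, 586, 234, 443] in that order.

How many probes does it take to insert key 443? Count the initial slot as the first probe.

5

Insert 597: h=3, slot 3 empty → index 3.
Insert 465: h=3, slot 3 occupied → index 4.
Insert 198: h=1, slot 1 empty → index 1.
Insert 586: h=3, slots 3,4 occupied → index 5.
Insert 234: h=3, slots 3,4,5 occupied → index 6.
Insert 443: h=3, slots 3,4,5,6 occupied → index 7.
Table: [∅, 198, ∅, 597, 465, 586, 234, 443, ∅, ∅, ∅]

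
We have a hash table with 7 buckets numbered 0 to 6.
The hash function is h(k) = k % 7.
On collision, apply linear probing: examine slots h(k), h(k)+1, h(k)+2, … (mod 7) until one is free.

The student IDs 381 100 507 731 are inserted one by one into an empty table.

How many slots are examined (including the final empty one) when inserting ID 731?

381 hashes to 3; slot 3 is free => place at 3.
100 hashes to 2; slot 2 is free => place at 2.
507 hashes to 3; 3 taken => place at 4.
731 hashes to 3; 3,4 taken => place at 5.
Table: [—, —, 100, 381, 507, 731, —]

3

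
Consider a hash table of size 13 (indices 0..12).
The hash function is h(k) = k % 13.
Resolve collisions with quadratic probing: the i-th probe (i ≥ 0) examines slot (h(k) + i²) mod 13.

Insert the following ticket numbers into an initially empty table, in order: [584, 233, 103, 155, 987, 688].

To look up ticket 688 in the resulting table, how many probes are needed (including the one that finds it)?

Insert 584: h=12, slot 12 empty => index 12.
Insert 233: h=12, slot 12 occupied => index 0.
Insert 103: h=12, slots 12,0 occupied => index 3.
Insert 155: h=12, slots 12,0,3 occupied => index 8.
Insert 987: h=12, slots 12,0,3,8 occupied => index 2.
Insert 688: h=12, slots 12,0,3,8,2 occupied => index 11.
Table: [233, ∅, 987, 103, ∅, ∅, ∅, ∅, 155, ∅, ∅, 688, 584]
Lookup 688: h=12, probe 12,0,3,8,2,11 → found at 11.

6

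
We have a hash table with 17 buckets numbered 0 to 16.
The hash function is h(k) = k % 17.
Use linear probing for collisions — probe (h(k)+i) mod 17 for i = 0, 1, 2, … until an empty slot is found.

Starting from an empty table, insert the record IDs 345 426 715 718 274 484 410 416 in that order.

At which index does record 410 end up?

345: h=5 => slot 5
426: h=1 => slot 1
715: h=1, probe 1,2 => slot 2
718: h=4 => slot 4
274: h=2, probe 2,3 => slot 3
484: h=8 => slot 8
410: h=2, probe 2,3,4,5,6 => slot 6
416: h=8, probe 8,9 => slot 9
Table: [∅, 426, 715, 274, 718, 345, 410, ∅, 484, 416, ∅, ∅, ∅, ∅, ∅, ∅, ∅]

6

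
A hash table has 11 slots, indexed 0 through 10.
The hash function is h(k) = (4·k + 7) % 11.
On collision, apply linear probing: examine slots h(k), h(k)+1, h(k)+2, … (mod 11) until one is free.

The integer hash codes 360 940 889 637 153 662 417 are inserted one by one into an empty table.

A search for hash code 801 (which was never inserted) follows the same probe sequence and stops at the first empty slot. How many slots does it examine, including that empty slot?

Insert 360: h=6, slot 6 empty -> index 6.
Insert 940: h=5, slot 5 empty -> index 5.
Insert 889: h=10, slot 10 empty -> index 10.
Insert 637: h=3, slot 3 empty -> index 3.
Insert 153: h=3, slot 3 occupied -> index 4.
Insert 662: h=4, slots 4,5,6 occupied -> index 7.
Insert 417: h=3, slots 3,4,5,6,7 occupied -> index 8.
Table: [∅, ∅, ∅, 637, 153, 940, 360, 662, 417, ∅, 889]
Lookup 801: h=10, probe 10,0 → slot 0 empty, not found.

2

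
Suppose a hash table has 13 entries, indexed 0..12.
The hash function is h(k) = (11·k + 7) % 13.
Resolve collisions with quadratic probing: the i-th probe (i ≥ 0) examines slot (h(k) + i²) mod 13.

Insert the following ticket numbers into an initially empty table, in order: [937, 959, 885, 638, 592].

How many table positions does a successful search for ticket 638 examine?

Insert 937: h=5, slot 5 empty => index 5.
Insert 959: h=0, slot 0 empty => index 0.
Insert 885: h=5, slot 5 occupied => index 6.
Insert 638: h=5, slots 5,6 occupied => index 9.
Insert 592: h=6, slot 6 occupied => index 7.
Table: [959, —, —, —, —, 937, 885, 592, —, 638, —, —, —]
Lookup 638: h=5, probe 5,6,9 → found at 9.

3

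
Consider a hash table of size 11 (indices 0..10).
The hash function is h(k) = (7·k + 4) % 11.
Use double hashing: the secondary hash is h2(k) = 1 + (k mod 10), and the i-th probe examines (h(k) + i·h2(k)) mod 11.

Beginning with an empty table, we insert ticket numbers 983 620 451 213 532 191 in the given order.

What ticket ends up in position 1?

191

983: h=10 => slot 10
620: h=10, h2=1, probe 10,0 => slot 0
451: h=4 => slot 4
213: h=10, h2=4, probe 10,3 => slot 3
532: h=10, h2=3, probe 10,2 => slot 2
191: h=10, h2=2, probe 10,1 => slot 1
Table: [620, 191, 532, 213, 451, ., ., ., ., ., 983]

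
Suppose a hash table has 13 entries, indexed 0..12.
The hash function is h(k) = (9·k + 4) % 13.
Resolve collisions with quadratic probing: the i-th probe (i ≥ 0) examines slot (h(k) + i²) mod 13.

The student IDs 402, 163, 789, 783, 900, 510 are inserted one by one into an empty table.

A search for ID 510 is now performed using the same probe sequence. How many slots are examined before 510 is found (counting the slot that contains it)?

Insert 402: h=8, slot 8 empty -> index 8.
Insert 163: h=2, slot 2 empty -> index 2.
Insert 789: h=7, slot 7 empty -> index 7.
Insert 783: h=5, slot 5 empty -> index 5.
Insert 900: h=5, slot 5 occupied -> index 6.
Insert 510: h=5, slots 5,6 occupied -> index 9.
Table: [-, -, 163, -, -, 783, 900, 789, 402, 510, -, -, -]
Lookup 510: h=5, probe 5,6,9 → found at 9.

3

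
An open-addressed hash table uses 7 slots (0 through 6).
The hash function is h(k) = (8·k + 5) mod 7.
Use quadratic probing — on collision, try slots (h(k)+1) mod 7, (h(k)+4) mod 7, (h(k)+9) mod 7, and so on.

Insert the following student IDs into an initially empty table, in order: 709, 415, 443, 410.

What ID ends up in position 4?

443

709: h=0 → slot 0
415: h=0, probe 0,1 → slot 1
443: h=0, probe 0,1,4 → slot 4
410: h=2 → slot 2
Table: [709, 415, 410, _, 443, _, _]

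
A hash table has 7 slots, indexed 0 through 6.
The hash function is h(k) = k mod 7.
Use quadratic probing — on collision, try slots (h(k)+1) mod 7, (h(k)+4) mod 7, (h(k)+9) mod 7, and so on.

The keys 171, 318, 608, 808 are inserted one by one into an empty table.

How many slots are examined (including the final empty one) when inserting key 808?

Insert 171: h=3, slot 3 empty => index 3.
Insert 318: h=3, slot 3 occupied => index 4.
Insert 608: h=6, slot 6 empty => index 6.
Insert 808: h=3, slots 3,4 occupied => index 0.
Table: [808, -, -, 171, 318, -, 608]

3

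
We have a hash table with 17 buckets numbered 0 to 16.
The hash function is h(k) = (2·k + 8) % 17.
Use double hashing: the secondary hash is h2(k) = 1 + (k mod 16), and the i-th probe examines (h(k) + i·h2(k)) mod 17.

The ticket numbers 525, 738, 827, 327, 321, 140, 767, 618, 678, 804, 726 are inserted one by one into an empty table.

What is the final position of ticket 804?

525 hashes to 4; slot 4 is free -> place at 4.
738 hashes to 5; slot 5 is free -> place at 5.
827 hashes to 13; slot 13 is free -> place at 13.
327 hashes to 16; slot 16 is free -> place at 16.
321 hashes to 4, h2=2; 4 taken -> place at 6.
140 hashes to 16, h2=13; 16 taken -> place at 12.
767 hashes to 12, h2=16; 12 taken -> place at 11.
618 hashes to 3; slot 3 is free -> place at 3.
678 hashes to 4, h2=7; 4,11 taken -> place at 1.
804 hashes to 1, h2=5; 1,6,11,16,4 taken -> place at 9.
726 hashes to 15; slot 15 is free -> place at 15.
Table: [-, 678, -, 618, 525, 738, 321, -, -, 804, -, 767, 140, 827, -, 726, 327]

9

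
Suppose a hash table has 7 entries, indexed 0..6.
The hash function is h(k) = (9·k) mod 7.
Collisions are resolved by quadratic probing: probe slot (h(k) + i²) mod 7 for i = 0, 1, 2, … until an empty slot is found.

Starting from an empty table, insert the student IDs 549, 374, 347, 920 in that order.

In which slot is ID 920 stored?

549: h=6 => slot 6
374: h=6, probe 6,0 => slot 0
347: h=1 => slot 1
920: h=6, probe 6,0,3 => slot 3
Table: [374, 347, ∅, 920, ∅, ∅, 549]

3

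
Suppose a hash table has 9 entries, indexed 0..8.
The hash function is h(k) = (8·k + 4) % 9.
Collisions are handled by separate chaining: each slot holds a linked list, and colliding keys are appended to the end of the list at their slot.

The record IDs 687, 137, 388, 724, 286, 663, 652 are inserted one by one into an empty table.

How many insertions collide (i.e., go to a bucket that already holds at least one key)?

1

Insert 687: h=1, bucket 1 empty -> new chain.
Insert 137: h=2, bucket 2 empty -> new chain.
Insert 388: h=3, bucket 3 empty -> new chain.
Insert 724: h=0, bucket 0 empty -> new chain.
Insert 286: h=6, bucket 6 empty -> new chain.
Insert 663: h=7, bucket 7 empty -> new chain.
Insert 652: h=0, bucket 0 nonempty -> append to chain.
Final buckets:
0: 724 -> 652
1: 687
2: 137
3: 388
4: .
5: .
6: 286
7: 663
8: .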